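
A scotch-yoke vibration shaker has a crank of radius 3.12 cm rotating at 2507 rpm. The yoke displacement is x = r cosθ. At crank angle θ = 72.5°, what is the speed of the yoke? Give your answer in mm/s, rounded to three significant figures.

ω = 262.5 rad/s (from 2507 rpm).
x = r cosθ ⇒ ẋ = −rω sinθ.
|v| = rω|sinθ| = 0.0312·262.5·|sin 72.5°| = 7.8119 m/s = 7811.9 mm/s.

7810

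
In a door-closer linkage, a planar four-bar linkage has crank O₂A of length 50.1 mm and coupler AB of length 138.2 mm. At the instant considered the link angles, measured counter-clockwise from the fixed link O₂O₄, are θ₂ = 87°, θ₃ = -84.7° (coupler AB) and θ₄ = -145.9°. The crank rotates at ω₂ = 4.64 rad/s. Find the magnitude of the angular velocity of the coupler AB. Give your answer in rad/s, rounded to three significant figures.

ω₂ = 4.64 rad/s
Differentiating the loop-closure r₂e^{iθ₂}+r₃e^{iθ₃}=r₁+r₄e^{iθ₄} gives r₂ω₂e^{iθ₂}+r₃ω₃e^{iθ₃}=r₄ω₄e^{iθ₄}.
Eliminating the other unknown: ω₃ = r₂ω₂ sin(θ₄−θ₂) / [r₃ sin(θ₃−θ₄)].
Numerator sine = +0.79758; denominator sine = +0.87631.
Result = 0.0501·4.64·(+0.79758) / (0.1382·(+0.87631)) = +1.531 rad/s; magnitude 1.531 rad/s.

1.53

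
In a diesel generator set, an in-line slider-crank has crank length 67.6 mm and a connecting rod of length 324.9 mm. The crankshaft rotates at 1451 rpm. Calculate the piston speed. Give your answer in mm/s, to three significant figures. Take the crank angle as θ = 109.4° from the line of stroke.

ω = 2π·1451/60 = 151.9 rad/s
For an in-line slider-crank, x = r cosθ + √(L² − r² sin²θ), so v = −rω sinθ·[1 + r cosθ/√(L² − r² sin²θ)].
With r = 0.0676 m, L = 0.3249 m, θ = 109.4°: √(L² − r² sin²θ) = 0.31858 m.
v = −0.0676·151.9·0.94322·[1 + 0.0676·-0.33216/0.31858] = -9.0056 m/s.
|v| = 9.0056 m/s = 9005.6 mm/s.

9010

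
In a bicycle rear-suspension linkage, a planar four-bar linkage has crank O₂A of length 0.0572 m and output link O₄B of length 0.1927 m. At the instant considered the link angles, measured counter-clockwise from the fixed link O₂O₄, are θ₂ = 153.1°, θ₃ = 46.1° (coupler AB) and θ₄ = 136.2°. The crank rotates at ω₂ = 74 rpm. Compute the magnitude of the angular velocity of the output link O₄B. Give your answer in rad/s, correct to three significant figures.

2.20

ω₂ = 7.749 rad/s (from 74 rpm).
Differentiating the loop-closure r₂e^{iθ₂}+r₃e^{iθ₃}=r₁+r₄e^{iθ₄} gives r₂ω₂e^{iθ₂}+r₃ω₃e^{iθ₃}=r₄ω₄e^{iθ₄}.
Eliminating the other unknown: ω₄ = r₂ω₂ sin(θ₂−θ₃) / [r₄ sin(θ₄−θ₃)].
Numerator sine = +0.95630; denominator sine = +1.00000.
Result = 0.0572·7.749·(+0.95630) / (0.1927·(+1.00000)) = +2.1997 rad/s; magnitude 2.1997 rad/s.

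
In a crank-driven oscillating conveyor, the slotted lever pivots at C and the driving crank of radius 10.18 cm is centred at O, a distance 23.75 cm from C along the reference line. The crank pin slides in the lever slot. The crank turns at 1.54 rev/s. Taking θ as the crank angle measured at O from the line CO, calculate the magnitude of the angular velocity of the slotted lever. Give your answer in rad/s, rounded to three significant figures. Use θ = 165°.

6.27

ω = 9.676 rad/s (from 1.54 rev/s).
Crank pin A relative to C: A = (d + r cosθ, r sinθ); lever angle φ = atan2(r sinθ, d + r cosθ).
Differentiating tanφ: φ̇ = rω(d cosθ + r)/(d² + r² + 2dr cosθ).
d² + r² + 2dr cosθ = |CA|² = 0.0200621 m²;  d cosθ + r = -0.12761 m.
|ω_lever| = |0.1018·9.676·-0.12761| / 0.0200621 = 6.2654 rad/s.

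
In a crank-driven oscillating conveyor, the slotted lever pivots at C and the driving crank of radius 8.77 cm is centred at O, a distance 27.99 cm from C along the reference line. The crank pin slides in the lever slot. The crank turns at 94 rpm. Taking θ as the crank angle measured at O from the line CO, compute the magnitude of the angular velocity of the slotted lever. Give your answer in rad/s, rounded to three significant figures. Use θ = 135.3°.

1.88

ω = 9.844 rad/s (from 94 rpm).
Crank pin A relative to C: A = (d + r cosθ, r sinθ); lever angle φ = atan2(r sinθ, d + r cosθ).
Differentiating tanφ: φ̇ = rω(d cosθ + r)/(d² + r² + 2dr cosθ).
d² + r² + 2dr cosθ = |CA|² = 0.051139 m²;  d cosθ + r = -0.11125 m.
|ω_lever| = |0.0877·9.844·-0.11125| / 0.051139 = 1.8781 rad/s.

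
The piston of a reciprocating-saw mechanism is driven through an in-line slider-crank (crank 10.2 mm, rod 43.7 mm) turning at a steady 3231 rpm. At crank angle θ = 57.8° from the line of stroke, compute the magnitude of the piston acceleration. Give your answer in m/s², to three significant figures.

ω = 2π·3231/60 = 338.3 rad/s
x(θ) = r cosθ + √(L² − r² sin²θ); with ω constant, a = ω²·d²x/dθ².
d²x/dθ² = −r cosθ − r²(cos2θ)/√u − r⁴ sin²2θ/(4u^{3/2}),  u = L² − r² sin²θ = 0.00183519 m².
Substituting r = 0.0102 m, L = 0.0437 m, θ = 57.8°: d²x/dθ² = -0.004414 m.
a = ω²·d²x/dθ² = (338.3)²·(-0.004414) = -505.31 m/s²;  |a| = 505.31 m/s².

505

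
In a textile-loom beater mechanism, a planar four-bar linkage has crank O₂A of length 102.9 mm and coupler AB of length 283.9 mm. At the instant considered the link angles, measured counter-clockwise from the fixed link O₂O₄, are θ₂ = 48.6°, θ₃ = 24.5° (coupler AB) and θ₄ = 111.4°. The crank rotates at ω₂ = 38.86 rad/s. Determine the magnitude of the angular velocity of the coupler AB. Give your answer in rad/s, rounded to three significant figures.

12.5

ω₂ = 38.86 rad/s
Differentiating the loop-closure r₂e^{iθ₂}+r₃e^{iθ₃}=r₁+r₄e^{iθ₄} gives r₂ω₂e^{iθ₂}+r₃ω₃e^{iθ₃}=r₄ω₄e^{iθ₄}.
Eliminating the other unknown: ω₃ = r₂ω₂ sin(θ₄−θ₂) / [r₃ sin(θ₃−θ₄)].
Numerator sine = +0.88942; denominator sine = -0.99854.
Result = 0.1029·38.86·(+0.88942) / (0.2839·(-0.99854)) = -12.546 rad/s; magnitude 12.546 rad/s.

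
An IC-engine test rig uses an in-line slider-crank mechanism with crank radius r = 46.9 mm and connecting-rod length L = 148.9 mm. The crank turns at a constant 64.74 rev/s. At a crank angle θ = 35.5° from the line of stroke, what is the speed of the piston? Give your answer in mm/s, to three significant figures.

ω = 2π·64.7 = 406.8 rad/s
For an in-line slider-crank, x = r cosθ + √(L² − r² sin²θ), so v = −rω sinθ·[1 + r cosθ/√(L² − r² sin²θ)].
With r = 0.0469 m, L = 0.1489 m, θ = 35.5°: √(L² − r² sin²θ) = 0.14639 m.
v = −0.0469·406.8·0.58070·[1 + 0.0469·0.81412/0.14639] = -13.968 m/s.
|v| = 13.968 m/s = 13968 mm/s.

14000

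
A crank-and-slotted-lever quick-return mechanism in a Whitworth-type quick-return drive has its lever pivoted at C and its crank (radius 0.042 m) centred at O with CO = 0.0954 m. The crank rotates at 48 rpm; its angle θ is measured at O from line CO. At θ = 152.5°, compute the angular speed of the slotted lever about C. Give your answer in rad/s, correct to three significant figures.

ω = 5.027 rad/s (from 48 rpm).
Crank pin A relative to C: A = (d + r cosθ, r sinθ); lever angle φ = atan2(r sinθ, d + r cosθ).
Differentiating tanφ: φ̇ = rω(d cosθ + r)/(d² + r² + 2dr cosθ).
d² + r² + 2dr cosθ = |CA|² = 0.00375701 m²;  d cosθ + r = -0.042621 m.
|ω_lever| = |0.042·5.027·-0.042621| / 0.00375701 = 2.395 rad/s.

2.39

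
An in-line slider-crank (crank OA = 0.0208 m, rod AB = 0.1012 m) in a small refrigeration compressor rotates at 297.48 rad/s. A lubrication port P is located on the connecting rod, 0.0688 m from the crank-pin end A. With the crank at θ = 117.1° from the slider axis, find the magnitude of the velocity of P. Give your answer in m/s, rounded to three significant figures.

5.23

ω = 297.5 rad/s.  Crank-pin speed |V_A| = rω = 6.1876 m/s, perpendicular to OA.
Rod angle: sinφ = −(r/L) sinθ ⇒ φ = -10.543°; ω_rod = −rω cosθ/√(L²−r²sin²θ) = +28.331 rad/s.
V_P = V_A + ω_rod × AP, with AP = 0.0688 m along the rod.
Components: V_Px = −rω sinθ − a·ω_rod·sinφ = -5.1516 m/s;  V_Py = rω cosθ + a·ω_rod·cosφ = -0.90244 m/s.
|V_P| = √(V_Px² + V_Py²) = 5.2301 m/s.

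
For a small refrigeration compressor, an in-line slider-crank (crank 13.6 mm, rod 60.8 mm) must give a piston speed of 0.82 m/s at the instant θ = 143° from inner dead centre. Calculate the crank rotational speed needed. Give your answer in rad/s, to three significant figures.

For an in-line slider-crank, |v_piston| = rω|sinθ|·[1 + r cosθ/√(L² − r² sin²θ)].
With r = 0.0136 m, L = 0.0608 m, θ = 143°: the bracketed kinematic factor |dx/dθ| = 0.0067091 m.
ω = v/|dx/dθ| = 0.82/0.0067091 = 122.22 rad/s.

122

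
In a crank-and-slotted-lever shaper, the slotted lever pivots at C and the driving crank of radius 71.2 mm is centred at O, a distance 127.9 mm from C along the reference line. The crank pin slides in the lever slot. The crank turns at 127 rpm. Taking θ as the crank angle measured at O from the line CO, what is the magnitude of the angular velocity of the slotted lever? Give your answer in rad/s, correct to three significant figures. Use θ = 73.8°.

3.82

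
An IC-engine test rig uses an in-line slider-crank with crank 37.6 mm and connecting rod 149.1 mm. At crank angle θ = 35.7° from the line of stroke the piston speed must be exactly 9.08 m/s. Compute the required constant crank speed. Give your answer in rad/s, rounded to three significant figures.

343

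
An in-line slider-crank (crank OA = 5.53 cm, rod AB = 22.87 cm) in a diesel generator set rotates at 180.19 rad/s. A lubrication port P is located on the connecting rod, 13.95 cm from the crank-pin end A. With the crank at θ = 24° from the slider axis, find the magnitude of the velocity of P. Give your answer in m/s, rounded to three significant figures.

5.81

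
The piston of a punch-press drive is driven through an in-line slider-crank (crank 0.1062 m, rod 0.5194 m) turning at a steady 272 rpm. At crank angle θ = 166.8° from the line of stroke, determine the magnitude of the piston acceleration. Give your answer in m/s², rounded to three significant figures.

68.1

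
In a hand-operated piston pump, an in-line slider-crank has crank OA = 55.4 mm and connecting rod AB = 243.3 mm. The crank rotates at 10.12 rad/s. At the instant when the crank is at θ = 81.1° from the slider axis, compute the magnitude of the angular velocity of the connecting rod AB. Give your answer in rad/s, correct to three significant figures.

ω = 10.12 rad/s
The rod makes angle φ with the slider axis where L sinφ = r sinθ; differentiating, L cosφ·φ̇ = r ω cosθ.
L cosφ = √(L² − r² sin²θ) = 0.23706 m.
|ω_rod| = r ω |cosθ| / √(L² − r² sin²θ) = 0.0554·10.12·0.15471/0.23706 = 0.36589 rad/s.

0.366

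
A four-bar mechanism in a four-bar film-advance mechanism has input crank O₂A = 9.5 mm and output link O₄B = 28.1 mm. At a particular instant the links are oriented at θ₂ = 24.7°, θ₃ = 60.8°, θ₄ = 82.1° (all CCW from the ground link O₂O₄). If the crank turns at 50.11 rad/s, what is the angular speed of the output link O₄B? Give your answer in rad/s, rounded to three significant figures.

27.5

ω₂ = 50.11 rad/s
Differentiating the loop-closure r₂e^{iθ₂}+r₃e^{iθ₃}=r₁+r₄e^{iθ₄} gives r₂ω₂e^{iθ₂}+r₃ω₃e^{iθ₃}=r₄ω₄e^{iθ₄}.
Eliminating the other unknown: ω₄ = r₂ω₂ sin(θ₂−θ₃) / [r₄ sin(θ₄−θ₃)].
Numerator sine = -0.58920; denominator sine = +0.36325.
Result = 0.0095·50.11·(-0.58920) / (0.0281·(+0.36325)) = -27.479 rad/s; magnitude 27.479 rad/s.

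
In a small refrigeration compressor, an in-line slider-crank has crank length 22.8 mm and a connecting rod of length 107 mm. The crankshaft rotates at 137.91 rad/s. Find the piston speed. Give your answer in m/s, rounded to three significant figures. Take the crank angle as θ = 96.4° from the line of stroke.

ω = 137.9 rad/s
For an in-line slider-crank, x = r cosθ + √(L² − r² sin²θ), so v = −rω sinθ·[1 + r cosθ/√(L² − r² sin²θ)].
With r = 0.0228 m, L = 0.107 m, θ = 96.4°: √(L² − r² sin²θ) = 0.10457 m.
v = −0.0228·137.9·0.99377·[1 + 0.0228·-0.11147/0.10457] = -3.0488 m/s.
|v| = 3.0488 m/s.

3.05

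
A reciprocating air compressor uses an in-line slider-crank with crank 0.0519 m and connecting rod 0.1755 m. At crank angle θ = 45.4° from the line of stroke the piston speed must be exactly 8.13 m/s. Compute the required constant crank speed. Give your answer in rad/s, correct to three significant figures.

181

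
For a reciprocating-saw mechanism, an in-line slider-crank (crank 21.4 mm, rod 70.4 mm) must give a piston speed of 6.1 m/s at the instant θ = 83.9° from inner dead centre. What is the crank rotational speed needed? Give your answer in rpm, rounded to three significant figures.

2650

For an in-line slider-crank, |v_piston| = rω|sinθ|·[1 + r cosθ/√(L² − r² sin²θ)].
With r = 0.0214 m, L = 0.0704 m, θ = 83.9°: the bracketed kinematic factor |dx/dθ| = 0.022 m.
ω = v/|dx/dθ| = 6.1/0.022 = 277.27 rad/s.
N = 60ω/(2π) = 2647.8 rpm.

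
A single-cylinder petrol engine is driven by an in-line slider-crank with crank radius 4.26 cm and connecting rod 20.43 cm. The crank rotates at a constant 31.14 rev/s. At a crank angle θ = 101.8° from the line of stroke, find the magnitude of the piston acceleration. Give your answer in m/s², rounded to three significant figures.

651

ω = 2π·31.1 = 195.7 rad/s
x(θ) = r cosθ + √(L² − r² sin²θ); with ω constant, a = ω²·d²x/dθ².
d²x/dθ² = −r cosθ − r²(cos2θ)/√u − r⁴ sin²2θ/(4u^{3/2}),  u = L² − r² sin²θ = 0.0399996 m².
Substituting r = 0.0426 m, L = 0.2043 m, θ = 101.8°: d²x/dθ² = +0.01701 m.
a = ω²·d²x/dθ² = (195.7)²·(+0.01701) = +651.18 m/s²;  |a| = 651.18 m/s².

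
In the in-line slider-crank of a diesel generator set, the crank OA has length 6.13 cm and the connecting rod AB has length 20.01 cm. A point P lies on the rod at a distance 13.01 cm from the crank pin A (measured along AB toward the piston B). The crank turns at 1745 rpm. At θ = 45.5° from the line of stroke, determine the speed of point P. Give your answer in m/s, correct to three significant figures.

9.54

ω = 182.7 rad/s.  Crank-pin speed |V_A| = rω = 11.202 m/s, perpendicular to OA.
Rod angle: sinφ = −(r/L) sinθ ⇒ φ = -12.621°; ω_rod = −rω cosθ/√(L²−r²sin²θ) = -40.209 rad/s.
V_P = V_A + ω_rod × AP, with AP = 0.1301 m along the rod.
Components: V_Px = −rω sinθ − a·ω_rod·sinφ = -9.1327 m/s;  V_Py = rω cosθ + a·ω_rod·cosφ = +2.7466 m/s.
|V_P| = √(V_Px² + V_Py²) = 9.5367 m/s.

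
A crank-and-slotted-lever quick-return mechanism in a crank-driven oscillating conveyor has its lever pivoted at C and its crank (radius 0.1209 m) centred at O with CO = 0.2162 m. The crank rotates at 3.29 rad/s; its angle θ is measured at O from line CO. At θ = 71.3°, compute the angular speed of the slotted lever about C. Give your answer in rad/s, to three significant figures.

ω = 3.29 rad/s
Crank pin A relative to C: A = (d + r cosθ, r sinθ); lever angle φ = atan2(r sinθ, d + r cosθ).
Differentiating tanφ: φ̇ = rω(d cosθ + r)/(d² + r² + 2dr cosθ).
d² + r² + 2dr cosθ = |CA|² = 0.07812 m²;  d cosθ + r = +0.19022 m.
|ω_lever| = |0.1209·3.29·+0.19022| / 0.07812 = 0.96852 rad/s.

0.969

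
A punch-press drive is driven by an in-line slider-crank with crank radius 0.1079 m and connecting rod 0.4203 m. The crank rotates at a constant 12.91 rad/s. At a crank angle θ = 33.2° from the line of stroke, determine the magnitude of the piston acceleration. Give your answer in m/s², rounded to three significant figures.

ω = 12.91 rad/s
x(θ) = r cosθ + √(L² − r² sin²θ); with ω constant, a = ω²·d²x/dθ².
d²x/dθ² = −r cosθ − r²(cos2θ)/√u − r⁴ sin²2θ/(4u^{3/2}),  u = L² − r² sin²θ = 0.173161 m².
Substituting r = 0.1079 m, L = 0.4203 m, θ = 33.2°: d²x/dθ² = -0.10188 m.
a = ω²·d²x/dθ² = (12.91)²·(-0.10188) = -16.981 m/s²;  |a| = 16.981 m/s².

17.0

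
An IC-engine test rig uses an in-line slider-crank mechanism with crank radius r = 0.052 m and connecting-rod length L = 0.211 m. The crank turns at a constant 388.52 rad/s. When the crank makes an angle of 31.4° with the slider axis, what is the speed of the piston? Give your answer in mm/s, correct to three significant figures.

12800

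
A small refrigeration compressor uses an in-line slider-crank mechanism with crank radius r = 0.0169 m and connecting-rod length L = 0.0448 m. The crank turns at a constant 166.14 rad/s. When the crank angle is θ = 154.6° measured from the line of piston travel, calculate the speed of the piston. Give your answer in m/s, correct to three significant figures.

0.788

ω = 166.1 rad/s
For an in-line slider-crank, x = r cosθ + √(L² − r² sin²θ), so v = −rω sinθ·[1 + r cosθ/√(L² − r² sin²θ)].
With r = 0.0169 m, L = 0.0448 m, θ = 154.6°: √(L² − r² sin²θ) = 0.04421 m.
v = −0.0169·166.1·0.42894·[1 + 0.0169·-0.90334/0.04421] = -0.78847 m/s.
|v| = 0.78847 m/s.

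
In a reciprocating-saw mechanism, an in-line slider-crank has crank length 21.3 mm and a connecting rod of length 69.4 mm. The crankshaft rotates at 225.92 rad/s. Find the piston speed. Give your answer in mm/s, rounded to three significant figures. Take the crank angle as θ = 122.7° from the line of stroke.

3350

ω = 225.9 rad/s
For an in-line slider-crank, x = r cosθ + √(L² − r² sin²θ), so v = −rω sinθ·[1 + r cosθ/√(L² − r² sin²θ)].
With r = 0.0213 m, L = 0.0694 m, θ = 122.7°: √(L² − r² sin²θ) = 0.067045 m.
v = −0.0213·225.9·0.84151·[1 + 0.0213·-0.54024/0.067045] = -3.3544 m/s.
|v| = 3.3544 m/s = 3354.4 mm/s.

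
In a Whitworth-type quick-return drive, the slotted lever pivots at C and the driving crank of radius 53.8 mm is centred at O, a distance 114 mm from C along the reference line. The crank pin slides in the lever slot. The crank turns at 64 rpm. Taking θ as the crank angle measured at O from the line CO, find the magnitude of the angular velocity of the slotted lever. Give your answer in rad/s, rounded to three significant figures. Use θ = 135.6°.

ω = 6.702 rad/s (from 64 rpm).
Crank pin A relative to C: A = (d + r cosθ, r sinθ); lever angle φ = atan2(r sinθ, d + r cosθ).
Differentiating tanφ: φ̇ = rω(d cosθ + r)/(d² + r² + 2dr cosθ).
d² + r² + 2dr cosθ = |CA|² = 0.00712643 m²;  d cosθ + r = -0.02765 m.
|ω_lever| = |0.0538·6.702·-0.02765| / 0.00712643 = 1.399 rad/s.

1.40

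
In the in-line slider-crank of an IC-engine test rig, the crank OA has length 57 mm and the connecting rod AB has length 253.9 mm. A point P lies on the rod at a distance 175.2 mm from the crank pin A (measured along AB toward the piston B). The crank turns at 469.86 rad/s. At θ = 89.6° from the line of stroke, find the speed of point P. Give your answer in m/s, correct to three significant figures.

26.8

ω = 469.9 rad/s.  Crank-pin speed |V_A| = rω = 26.782 m/s, perpendicular to OA.
Rod angle: sinφ = −(r/L) sinθ ⇒ φ = -12.973°; ω_rod = −rω cosθ/√(L²−r²sin²θ) = -0.75569 rad/s.
V_P = V_A + ω_rod × AP, with AP = 0.1752 m along the rod.
Components: V_Px = −rω sinθ − a·ω_rod·sinφ = -26.811 m/s;  V_Py = rω cosθ + a·ω_rod·cosφ = +0.057955 m/s.
|V_P| = √(V_Px² + V_Py²) = 26.811 m/s.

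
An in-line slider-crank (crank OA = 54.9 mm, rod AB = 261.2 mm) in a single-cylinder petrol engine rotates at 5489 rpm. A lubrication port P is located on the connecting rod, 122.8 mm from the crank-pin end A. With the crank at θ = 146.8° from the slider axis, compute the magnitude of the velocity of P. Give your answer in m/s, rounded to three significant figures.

ω = 574.8 rad/s.  Crank-pin speed |V_A| = rω = 31.557 m/s, perpendicular to OA.
Rod angle: sinφ = −(r/L) sinθ ⇒ φ = -6.609°; ω_rod = −rω cosθ/√(L²−r²sin²θ) = +101.77 rad/s.
V_P = V_A + ω_rod × AP, with AP = 0.1228 m along the rod.
Components: V_Px = −rω sinθ − a·ω_rod·sinφ = -15.841 m/s;  V_Py = rω cosθ + a·ω_rod·cosφ = -13.991 m/s.
|V_P| = √(V_Px² + V_Py²) = 21.135 m/s.

21.1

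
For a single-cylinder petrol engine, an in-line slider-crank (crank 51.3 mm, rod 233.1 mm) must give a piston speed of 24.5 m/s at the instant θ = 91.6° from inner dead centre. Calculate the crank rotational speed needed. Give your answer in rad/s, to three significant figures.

For an in-line slider-crank, |v_piston| = rω|sinθ|·[1 + r cosθ/√(L² − r² sin²θ)].
With r = 0.0513 m, L = 0.2331 m, θ = 91.6°: the bracketed kinematic factor |dx/dθ| = 0.050957 m.
ω = v/|dx/dθ| = 24.5/0.050957 = 480.8 rad/s.

481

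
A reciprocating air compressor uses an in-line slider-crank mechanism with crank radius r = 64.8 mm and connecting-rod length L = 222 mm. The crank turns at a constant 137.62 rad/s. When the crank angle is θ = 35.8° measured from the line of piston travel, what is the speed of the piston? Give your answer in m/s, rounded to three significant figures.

6.47

ω = 137.6 rad/s
For an in-line slider-crank, x = r cosθ + √(L² − r² sin²θ), so v = −rω sinθ·[1 + r cosθ/√(L² − r² sin²θ)].
With r = 0.0648 m, L = 0.222 m, θ = 35.8°: √(L² − r² sin²θ) = 0.21874 m.
v = −0.0648·137.6·0.58496·[1 + 0.0648·0.81106/0.21874] = -6.4699 m/s.
|v| = 6.4699 m/s.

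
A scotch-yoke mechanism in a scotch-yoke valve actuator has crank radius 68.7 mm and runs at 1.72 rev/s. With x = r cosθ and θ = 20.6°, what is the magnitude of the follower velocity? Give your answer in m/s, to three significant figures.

0.261

ω = 10.81 rad/s (from 1.72 rev/s).
x = r cosθ ⇒ ẋ = −rω sinθ.
|v| = rω|sinθ| = 0.0687·10.81·|sin 20.6°| = 0.26122 m/s.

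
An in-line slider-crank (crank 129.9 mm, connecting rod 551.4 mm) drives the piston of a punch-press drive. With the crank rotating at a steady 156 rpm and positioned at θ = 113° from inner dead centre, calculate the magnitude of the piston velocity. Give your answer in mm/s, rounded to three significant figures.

1770

ω = 2π·156/60 = 16.34 rad/s
For an in-line slider-crank, x = r cosθ + √(L² − r² sin²θ), so v = −rω sinθ·[1 + r cosθ/√(L² − r² sin²θ)].
With r = 0.1299 m, L = 0.5514 m, θ = 113°: √(L² − r² sin²θ) = 0.53828 m.
v = −0.1299·16.34·0.92050·[1 + 0.1299·-0.39073/0.53828] = -1.7692 m/s.
|v| = 1.7692 m/s = 1769.2 mm/s.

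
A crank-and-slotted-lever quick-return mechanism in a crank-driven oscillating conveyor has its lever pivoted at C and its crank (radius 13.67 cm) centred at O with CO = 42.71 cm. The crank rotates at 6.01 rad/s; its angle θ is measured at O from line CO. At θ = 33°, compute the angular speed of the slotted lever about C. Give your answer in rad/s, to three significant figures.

ω = 6.01 rad/s
Crank pin A relative to C: A = (d + r cosθ, r sinθ); lever angle φ = atan2(r sinθ, d + r cosθ).
Differentiating tanφ: φ̇ = rω(d cosθ + r)/(d² + r² + 2dr cosθ).
d² + r² + 2dr cosθ = |CA|² = 0.299032 m²;  d cosθ + r = +0.4949 m.
|ω_lever| = |0.1367·6.01·+0.4949| / 0.299032 = 1.3597 rad/s.

1.36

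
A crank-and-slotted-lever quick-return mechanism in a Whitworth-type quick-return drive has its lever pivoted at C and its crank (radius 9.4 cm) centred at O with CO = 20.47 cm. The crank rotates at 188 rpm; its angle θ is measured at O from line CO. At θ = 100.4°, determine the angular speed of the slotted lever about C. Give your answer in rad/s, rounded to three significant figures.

ω = 19.69 rad/s (from 188 rpm).
Crank pin A relative to C: A = (d + r cosθ, r sinθ); lever angle φ = atan2(r sinθ, d + r cosθ).
Differentiating tanφ: φ̇ = rω(d cosθ + r)/(d² + r² + 2dr cosθ).
d² + r² + 2dr cosθ = |CA|² = 0.0437911 m²;  d cosθ + r = +0.057048 m.
|ω_lever| = |0.094·19.69·+0.057048| / 0.0437911 = 2.4108 rad/s.

2.41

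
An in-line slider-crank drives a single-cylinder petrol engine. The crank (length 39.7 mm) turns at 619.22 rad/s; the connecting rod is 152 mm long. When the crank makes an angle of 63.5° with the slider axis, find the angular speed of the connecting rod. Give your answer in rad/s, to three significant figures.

74.2

ω = 619.2 rad/s
The rod makes angle φ with the slider axis where L sinφ = r sinθ; differentiating, L cosφ·φ̇ = r ω cosθ.
L cosφ = √(L² − r² sin²θ) = 0.14779 m.
|ω_rod| = r ω |cosθ| / √(L² − r² sin²θ) = 0.0397·619.2·0.44620/0.14779 = 74.22 rad/s.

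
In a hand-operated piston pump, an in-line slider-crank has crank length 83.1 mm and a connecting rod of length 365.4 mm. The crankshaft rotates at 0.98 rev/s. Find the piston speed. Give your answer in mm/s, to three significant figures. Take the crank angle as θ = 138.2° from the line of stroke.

ω = 2π·0.98 = 6.158 rad/s
For an in-line slider-crank, x = r cosθ + √(L² − r² sin²θ), so v = −rω sinθ·[1 + r cosθ/√(L² − r² sin²θ)].
With r = 0.0831 m, L = 0.3654 m, θ = 138.2°: √(L² − r² sin²θ) = 0.36118 m.
v = −0.0831·6.158·0.66653·[1 + 0.0831·-0.74548/0.36118] = -0.28256 m/s.
|v| = 0.28256 m/s = 282.56 mm/s.

283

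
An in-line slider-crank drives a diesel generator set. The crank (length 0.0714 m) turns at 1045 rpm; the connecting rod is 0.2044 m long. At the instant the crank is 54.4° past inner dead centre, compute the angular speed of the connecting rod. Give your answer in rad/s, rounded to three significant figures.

23.2

ω = 109.4 rad/s (converted from 1045 rpm).
The rod makes angle φ with the slider axis where L sinφ = r sinθ; differentiating, L cosφ·φ̇ = r ω cosθ.
L cosφ = √(L² − r² sin²θ) = 0.19598 m.
|ω_rod| = r ω |cosθ| / √(L² − r² sin²θ) = 0.0714·109.4·0.58212/0.19598 = 23.208 rad/s.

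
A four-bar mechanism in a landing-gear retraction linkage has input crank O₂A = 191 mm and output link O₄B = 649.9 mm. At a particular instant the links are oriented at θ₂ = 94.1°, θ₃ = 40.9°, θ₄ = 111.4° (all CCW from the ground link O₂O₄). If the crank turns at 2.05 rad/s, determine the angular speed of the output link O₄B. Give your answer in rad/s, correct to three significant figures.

0.512

ω₂ = 2.05 rad/s
Differentiating the loop-closure r₂e^{iθ₂}+r₃e^{iθ₃}=r₁+r₄e^{iθ₄} gives r₂ω₂e^{iθ₂}+r₃ω₃e^{iθ₃}=r₄ω₄e^{iθ₄}.
Eliminating the other unknown: ω₄ = r₂ω₂ sin(θ₂−θ₃) / [r₄ sin(θ₄−θ₃)].
Numerator sine = +0.80073; denominator sine = +0.94264.
Result = 0.191·2.05·(+0.80073) / (0.6499·(+0.94264)) = +0.51178 rad/s; magnitude 0.51178 rad/s.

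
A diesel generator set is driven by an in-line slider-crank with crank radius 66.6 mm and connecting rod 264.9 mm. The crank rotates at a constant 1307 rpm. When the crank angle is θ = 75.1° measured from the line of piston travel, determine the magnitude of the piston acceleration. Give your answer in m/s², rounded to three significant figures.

ω = 2π·1307/60 = 136.9 rad/s
x(θ) = r cosθ + √(L² − r² sin²θ); with ω constant, a = ω²·d²x/dθ².
d²x/dθ² = −r cosθ − r²(cos2θ)/√u − r⁴ sin²2θ/(4u^{3/2}),  u = L² − r² sin²θ = 0.0660297 m².
Substituting r = 0.0666 m, L = 0.2649 m, θ = 75.1°: d²x/dθ² = -0.0022177 m.
a = ω²·d²x/dθ² = (136.9)²·(-0.0022177) = -41.544 m/s²;  |a| = 41.544 m/s².

41.5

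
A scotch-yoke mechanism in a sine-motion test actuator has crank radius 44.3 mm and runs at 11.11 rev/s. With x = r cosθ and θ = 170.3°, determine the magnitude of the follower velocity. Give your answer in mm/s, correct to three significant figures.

521

ω = 69.81 rad/s (from 11.11 rev/s).
x = r cosθ ⇒ ẋ = −rω sinθ.
|v| = rω|sinθ| = 0.0443·69.81·|sin 170.3°| = 0.52104 m/s = 521.04 mm/s.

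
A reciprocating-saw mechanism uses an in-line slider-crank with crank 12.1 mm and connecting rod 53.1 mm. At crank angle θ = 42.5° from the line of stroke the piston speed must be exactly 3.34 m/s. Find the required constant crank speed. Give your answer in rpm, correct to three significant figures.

For an in-line slider-crank, |v_piston| = rω|sinθ|·[1 + r cosθ/√(L² − r² sin²θ)].
With r = 0.0121 m, L = 0.0531 m, θ = 42.5°: the bracketed kinematic factor |dx/dθ| = 0.0095646 m.
ω = v/|dx/dθ| = 3.34/0.0095646 = 349.2 rad/s.
N = 60ω/(2π) = 3334.7 rpm.

3330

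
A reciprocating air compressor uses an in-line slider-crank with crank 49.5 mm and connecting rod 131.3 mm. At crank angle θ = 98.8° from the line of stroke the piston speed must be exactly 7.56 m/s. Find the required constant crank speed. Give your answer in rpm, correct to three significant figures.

For an in-line slider-crank, |v_piston| = rω|sinθ|·[1 + r cosθ/√(L² − r² sin²θ)].
With r = 0.0495 m, L = 0.1313 m, θ = 98.8°: the bracketed kinematic factor |dx/dθ| = 0.045877 m.
ω = v/|dx/dθ| = 7.56/0.045877 = 164.79 rad/s.
N = 60ω/(2π) = 1573.6 rpm.

1570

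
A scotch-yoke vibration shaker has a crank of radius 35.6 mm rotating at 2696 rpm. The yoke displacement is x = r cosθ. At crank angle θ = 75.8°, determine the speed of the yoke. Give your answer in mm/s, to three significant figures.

ω = 282.3 rad/s (from 2696 rpm).
x = r cosθ ⇒ ẋ = −rω sinθ.
|v| = rω|sinθ| = 0.0356·282.3·|sin 75.8°| = 9.7437 m/s = 9743.7 mm/s.

9740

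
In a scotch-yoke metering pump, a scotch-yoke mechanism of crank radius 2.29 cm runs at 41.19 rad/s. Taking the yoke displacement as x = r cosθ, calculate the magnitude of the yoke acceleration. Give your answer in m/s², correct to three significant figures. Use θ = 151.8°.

ω = 41.19 rad/s
x = r cosθ ⇒ ẍ = −rω² cosθ (ω constant).
|a| = rω²|cosθ| = 0.0229·(41.19)²·|cos 151.8°| = 34.241 m/s².

34.2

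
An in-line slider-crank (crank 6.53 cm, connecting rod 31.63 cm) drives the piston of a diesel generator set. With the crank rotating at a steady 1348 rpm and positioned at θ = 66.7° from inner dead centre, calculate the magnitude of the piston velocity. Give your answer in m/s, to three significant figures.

ω = 2π·1348/60 = 141.2 rad/s
For an in-line slider-crank, x = r cosθ + √(L² − r² sin²θ), so v = −rω sinθ·[1 + r cosθ/√(L² − r² sin²θ)].
With r = 0.0653 m, L = 0.3163 m, θ = 66.7°: √(L² − r² sin²θ) = 0.31056 m.
v = −0.0653·141.2·0.91845·[1 + 0.0653·0.39555/0.31056] = -9.1703 m/s.
|v| = 9.1703 m/s.

9.17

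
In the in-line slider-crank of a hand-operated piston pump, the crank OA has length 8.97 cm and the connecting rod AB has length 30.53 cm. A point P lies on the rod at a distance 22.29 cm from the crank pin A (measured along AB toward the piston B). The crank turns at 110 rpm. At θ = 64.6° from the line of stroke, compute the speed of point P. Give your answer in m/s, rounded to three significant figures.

1.03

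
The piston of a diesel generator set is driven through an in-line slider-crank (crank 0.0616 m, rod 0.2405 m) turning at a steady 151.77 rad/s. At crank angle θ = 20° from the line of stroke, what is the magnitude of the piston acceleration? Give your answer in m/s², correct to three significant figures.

ω = 151.8 rad/s
x(θ) = r cosθ + √(L² − r² sin²θ); with ω constant, a = ω²·d²x/dθ².
d²x/dθ² = −r cosθ − r²(cos2θ)/√u − r⁴ sin²2θ/(4u^{3/2}),  u = L² − r² sin²θ = 0.0573964 m².
Substituting r = 0.0616 m, L = 0.2405 m, θ = 20°: d²x/dθ² = -0.070126 m.
a = ω²·d²x/dθ² = (151.8)²·(-0.070126) = -1615.3 m/s²;  |a| = 1615.3 m/s².

1620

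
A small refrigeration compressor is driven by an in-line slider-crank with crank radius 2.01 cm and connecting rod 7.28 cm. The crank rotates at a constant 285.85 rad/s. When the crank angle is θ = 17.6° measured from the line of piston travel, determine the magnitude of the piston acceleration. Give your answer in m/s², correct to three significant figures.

ω = 285.9 rad/s
x(θ) = r cosθ + √(L² − r² sin²θ); with ω constant, a = ω²·d²x/dθ².
d²x/dθ² = −r cosθ − r²(cos2θ)/√u − r⁴ sin²2θ/(4u^{3/2}),  u = L² − r² sin²θ = 0.0052629 m².
Substituting r = 0.0201 m, L = 0.0728 m, θ = 17.6°: d²x/dθ² = -0.023745 m.
a = ω²·d²x/dθ² = (285.9)²·(-0.023745) = -1940.2 m/s²;  |a| = 1940.2 m/s².

1940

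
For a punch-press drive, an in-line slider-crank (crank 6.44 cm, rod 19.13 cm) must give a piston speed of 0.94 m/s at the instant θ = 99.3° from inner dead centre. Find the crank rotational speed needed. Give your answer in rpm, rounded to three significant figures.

150

For an in-line slider-crank, |v_piston| = rω|sinθ|·[1 + r cosθ/√(L² − r² sin²θ)].
With r = 0.0644 m, L = 0.1913 m, θ = 99.3°: the bracketed kinematic factor |dx/dθ| = 0.059888 m.
ω = v/|dx/dθ| = 0.94/0.059888 = 15.696 rad/s.
N = 60ω/(2π) = 149.89 rpm.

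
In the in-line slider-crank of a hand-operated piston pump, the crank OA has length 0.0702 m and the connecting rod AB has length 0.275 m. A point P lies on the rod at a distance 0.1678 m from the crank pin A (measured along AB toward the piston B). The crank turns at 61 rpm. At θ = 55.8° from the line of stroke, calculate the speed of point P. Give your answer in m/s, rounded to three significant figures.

0.416

ω = 6.388 rad/s.  Crank-pin speed |V_A| = rω = 0.44843 m/s, perpendicular to OA.
Rod angle: sinφ = −(r/L) sinθ ⇒ φ = -12.189°; ω_rod = −rω cosθ/√(L²−r²sin²θ) = -0.9377 rad/s.
V_P = V_A + ω_rod × AP, with AP = 0.1678 m along the rod.
Components: V_Px = −rω sinθ − a·ω_rod·sinφ = -0.40411 m/s;  V_Py = rω cosθ + a·ω_rod·cosφ = +0.098256 m/s.
|V_P| = √(V_Px² + V_Py²) = 0.41588 m/s.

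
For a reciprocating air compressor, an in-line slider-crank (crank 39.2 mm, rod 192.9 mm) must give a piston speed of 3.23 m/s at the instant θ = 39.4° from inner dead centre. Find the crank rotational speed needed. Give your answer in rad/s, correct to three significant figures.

112

For an in-line slider-crank, |v_piston| = rω|sinθ|·[1 + r cosθ/√(L² − r² sin²θ)].
With r = 0.0392 m, L = 0.1929 m, θ = 39.4°: the bracketed kinematic factor |dx/dθ| = 0.028821 m.
ω = v/|dx/dθ| = 3.23/0.028821 = 112.07 rad/s.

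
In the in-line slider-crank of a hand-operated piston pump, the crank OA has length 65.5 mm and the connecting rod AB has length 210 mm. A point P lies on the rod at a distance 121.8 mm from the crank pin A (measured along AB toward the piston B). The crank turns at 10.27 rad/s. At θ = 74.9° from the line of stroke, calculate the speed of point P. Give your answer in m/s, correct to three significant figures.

ω = 10.27 rad/s.  Crank-pin speed |V_A| = rω = 0.67268 m/s, perpendicular to OA.
Rod angle: sinφ = −(r/L) sinθ ⇒ φ = -17.526°; ω_rod = −rω cosθ/√(L²−r²sin²θ) = -0.87508 rad/s.
V_P = V_A + ω_rod × AP, with AP = 0.1218 m along the rod.
Components: V_Px = −rω sinθ − a·ω_rod·sinφ = -0.68156 m/s;  V_Py = rω cosθ + a·ω_rod·cosφ = +0.0736 m/s.
|V_P| = √(V_Px² + V_Py²) = 0.68552 m/s.

0.686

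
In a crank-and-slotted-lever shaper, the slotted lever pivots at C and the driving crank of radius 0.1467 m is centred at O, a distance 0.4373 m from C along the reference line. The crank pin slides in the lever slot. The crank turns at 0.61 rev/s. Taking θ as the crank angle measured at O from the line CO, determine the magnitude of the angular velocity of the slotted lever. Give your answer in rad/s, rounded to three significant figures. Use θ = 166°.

ω = 3.833 rad/s (from 0.61 rev/s).
Crank pin A relative to C: A = (d + r cosθ, r sinθ); lever angle φ = atan2(r sinθ, d + r cosθ).
Differentiating tanφ: φ̇ = rω(d cosθ + r)/(d² + r² + 2dr cosθ).
d² + r² + 2dr cosθ = |CA|² = 0.0882595 m²;  d cosθ + r = -0.27761 m.
|ω_lever| = |0.1467·3.833·-0.27761| / 0.0882595 = 1.7685 rad/s.

1.77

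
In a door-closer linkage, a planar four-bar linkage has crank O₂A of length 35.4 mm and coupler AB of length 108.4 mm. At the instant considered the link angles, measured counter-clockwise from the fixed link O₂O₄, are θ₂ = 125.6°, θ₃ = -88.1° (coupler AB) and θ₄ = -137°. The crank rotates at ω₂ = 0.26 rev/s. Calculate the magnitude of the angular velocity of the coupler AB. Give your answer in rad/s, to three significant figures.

ω₂ = 1.634 rad/s (from 0.26 rev/s).
Differentiating the loop-closure r₂e^{iθ₂}+r₃e^{iθ₃}=r₁+r₄e^{iθ₄} gives r₂ω₂e^{iθ₂}+r₃ω₃e^{iθ₃}=r₄ω₄e^{iθ₄}.
Eliminating the other unknown: ω₃ = r₂ω₂ sin(θ₄−θ₂) / [r₃ sin(θ₃−θ₄)].
Numerator sine = +0.99167; denominator sine = +0.75356.
Result = 0.0354·1.634·(+0.99167) / (0.1084·(+0.75356)) = +0.70206 rad/s; magnitude 0.70206 rad/s.

0.702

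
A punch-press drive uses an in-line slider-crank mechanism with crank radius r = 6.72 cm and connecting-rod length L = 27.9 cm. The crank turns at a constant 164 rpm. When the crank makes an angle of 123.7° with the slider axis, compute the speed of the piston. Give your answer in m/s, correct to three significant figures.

ω = 2π·164/60 = 17.17 rad/s
For an in-line slider-crank, x = r cosθ + √(L² − r² sin²θ), so v = −rω sinθ·[1 + r cosθ/√(L² − r² sin²θ)].
With r = 0.0672 m, L = 0.279 m, θ = 123.7°: √(L² − r² sin²θ) = 0.27334 m.
v = −0.0672·17.17·0.83195·[1 + 0.0672·-0.55484/0.27334] = -0.82918 m/s.
|v| = 0.82918 m/s.

0.829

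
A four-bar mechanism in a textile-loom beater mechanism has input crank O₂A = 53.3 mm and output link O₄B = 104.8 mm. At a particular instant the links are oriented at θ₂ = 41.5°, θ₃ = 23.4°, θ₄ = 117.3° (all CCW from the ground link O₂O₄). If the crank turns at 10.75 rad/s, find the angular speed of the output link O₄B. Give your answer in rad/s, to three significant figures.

1.70

ω₂ = 10.75 rad/s
Differentiating the loop-closure r₂e^{iθ₂}+r₃e^{iθ₃}=r₁+r₄e^{iθ₄} gives r₂ω₂e^{iθ₂}+r₃ω₃e^{iθ₃}=r₄ω₄e^{iθ₄}.
Eliminating the other unknown: ω₄ = r₂ω₂ sin(θ₂−θ₃) / [r₄ sin(θ₄−θ₃)].
Numerator sine = +0.31068; denominator sine = +0.99768.
Result = 0.0533·10.75·(+0.31068) / (0.1048·(+0.99768)) = +1.7025 rad/s; magnitude 1.7025 rad/s.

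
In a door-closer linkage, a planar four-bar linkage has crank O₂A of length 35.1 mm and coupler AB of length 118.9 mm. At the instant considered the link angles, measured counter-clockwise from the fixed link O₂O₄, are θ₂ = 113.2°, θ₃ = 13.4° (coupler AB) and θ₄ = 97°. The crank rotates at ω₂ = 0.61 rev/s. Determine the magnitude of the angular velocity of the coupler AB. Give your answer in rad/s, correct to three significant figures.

0.318

ω₂ = 3.833 rad/s (from 0.61 rev/s).
Differentiating the loop-closure r₂e^{iθ₂}+r₃e^{iθ₃}=r₁+r₄e^{iθ₄} gives r₂ω₂e^{iθ₂}+r₃ω₃e^{iθ₃}=r₄ω₄e^{iθ₄}.
Eliminating the other unknown: ω₃ = r₂ω₂ sin(θ₄−θ₂) / [r₃ sin(θ₃−θ₄)].
Numerator sine = -0.27899; denominator sine = -0.99377.
Result = 0.0351·3.833·(-0.27899) / (0.1189·(-0.99377)) = +0.31764 rad/s; magnitude 0.31764 rad/s.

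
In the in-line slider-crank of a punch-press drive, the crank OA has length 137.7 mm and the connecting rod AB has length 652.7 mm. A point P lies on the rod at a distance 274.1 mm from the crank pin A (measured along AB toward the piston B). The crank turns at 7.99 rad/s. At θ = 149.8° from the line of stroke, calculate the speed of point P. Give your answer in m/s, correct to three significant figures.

ω = 7.99 rad/s.  Crank-pin speed |V_A| = rω = 1.1002 m/s, perpendicular to OA.
Rod angle: sinφ = −(r/L) sinθ ⇒ φ = -6.092°; ω_rod = −rω cosθ/√(L²−r²sin²θ) = +1.4651 rad/s.
V_P = V_A + ω_rod × AP, with AP = 0.2741 m along the rod.
Components: V_Px = −rω sinθ − a·ω_rod·sinφ = -0.51082 m/s;  V_Py = rω cosθ + a·ω_rod·cosφ = -0.55157 m/s.
|V_P| = √(V_Px² + V_Py²) = 0.75177 m/s.

0.752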